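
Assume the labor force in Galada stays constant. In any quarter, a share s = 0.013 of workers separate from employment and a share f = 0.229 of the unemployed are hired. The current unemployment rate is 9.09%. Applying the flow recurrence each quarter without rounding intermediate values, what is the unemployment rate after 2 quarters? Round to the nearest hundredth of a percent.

Unemployment rate after two quarters ≈ 7.51%.

With a fixed labor force, u_{t+1} = u_t + s·(1−u_t) − f·u_t = u_t·(1−s−f) + s.
Here 1−s−f = 0.758 and s = 0.013.
u_1 = 0.090900 × 0.758 + 0.013 = 0.081902.
u_2 = 0.081902 × 0.758 + 0.013 = 0.075082.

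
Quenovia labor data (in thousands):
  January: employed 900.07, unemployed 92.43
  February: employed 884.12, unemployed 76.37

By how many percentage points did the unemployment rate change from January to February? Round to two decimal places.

January: labor force = 900.07 + 92.43 = 992.50; u = 92.43/992.50 = 9.31%.
February: labor force = 884.12 + 76.37 = 960.49; u = 76.37/960.49 = 7.95%.
Change = 7.95% − 9.31% = −1.36 pp.

The unemployment rate changed by −1.36 percentage points.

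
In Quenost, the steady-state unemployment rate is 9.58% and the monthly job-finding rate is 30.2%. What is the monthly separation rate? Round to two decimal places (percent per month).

From u* = s/(s+f): s = u·f/(1−u).
s = 0.0958 × 30.2 / (1 − 0.0958) = 2.8932 / 0.9042 ≈ 3.20% per month.

Separation rate ≈ 3.20% per month.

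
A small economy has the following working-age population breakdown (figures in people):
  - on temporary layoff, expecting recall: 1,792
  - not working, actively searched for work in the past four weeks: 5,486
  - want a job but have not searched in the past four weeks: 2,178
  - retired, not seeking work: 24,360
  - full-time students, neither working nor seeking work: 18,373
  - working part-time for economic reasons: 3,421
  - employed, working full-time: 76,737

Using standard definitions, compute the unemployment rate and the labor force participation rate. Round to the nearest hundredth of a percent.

Unemployment rate ≈ 8.32%; labor force participation rate ≈ 66.07%.

Employed = 3,421 + 76,737 = 80,158 (anyone who worked, including part-time for economic reasons, counts as employed).
Unemployed = 1,792 + 5,486 = 7,278 (jobless and actively searching, or on temporary layoff).
Labor force = 80,158 + 7,278 = 87,436.
Not in labor force = 2,178 + 24,360 + 18,373 = 44,911 (those not working and not actively searching are outside the labor force — including those who want a job but have given up searching).
Civilian working-age population = 87,436 + 44,911 = 132,347.
Unemployment rate = 7,278 / 87,436 = 8.32%.
Labor force participation rate = 87,436 / 132,347 = 66.07%.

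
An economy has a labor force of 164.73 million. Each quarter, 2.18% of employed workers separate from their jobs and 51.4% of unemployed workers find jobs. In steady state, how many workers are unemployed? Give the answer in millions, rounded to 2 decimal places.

About 6.70 million are unemployed in steady state.

Steady-state unemployment rate u* = s/(s+f) = 2.18/(2.18+51.4) = 0.040687.
Unemployed = u* × labor force = 0.040687 × 164.73 ≈ 6.70 million.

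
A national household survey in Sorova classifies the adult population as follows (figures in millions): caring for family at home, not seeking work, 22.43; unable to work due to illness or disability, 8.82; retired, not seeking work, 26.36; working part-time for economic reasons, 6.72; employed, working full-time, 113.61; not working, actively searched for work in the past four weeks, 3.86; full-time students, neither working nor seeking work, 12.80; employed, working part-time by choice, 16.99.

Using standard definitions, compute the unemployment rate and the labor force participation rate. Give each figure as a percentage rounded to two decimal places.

Unemployment rate ≈ 2.73%; labor force participation rate ≈ 66.72%.

Employed = 6.72 + 113.61 + 16.99 = 137.32 million (anyone who worked, including part-time for economic reasons, counts as employed).
Unemployed = 3.86 million.
Labor force = 137.32 + 3.86 = 141.18 million.
Not in labor force = 22.43 + 8.82 + 26.36 + 12.80 = 70.41 million (those not working and not actively searching are outside the labor force).
Civilian working-age population = 141.18 + 70.41 = 211.59 million.
Unemployment rate = 3.86 / 141.18 = 2.73%.
Labor force participation rate = 141.18 / 211.59 = 66.72%.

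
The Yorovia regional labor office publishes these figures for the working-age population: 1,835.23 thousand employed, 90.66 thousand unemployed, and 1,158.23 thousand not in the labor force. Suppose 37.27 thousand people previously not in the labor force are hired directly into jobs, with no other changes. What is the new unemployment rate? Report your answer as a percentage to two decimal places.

Initially, labor force = 1,835.23 + 90.66 = 1,925.89 thousand, so u = 90.66/1,925.89 = 4.71%.
After the change, employed and labor force both rise by 37.27; unemployed unchanged → E = 1,872.50, U = 90.66, labor force = 1,963.16 thousand.
New unemployment rate = 90.66 / 1,963.16 = 4.62%.

New unemployment rate ≈ 4.62%.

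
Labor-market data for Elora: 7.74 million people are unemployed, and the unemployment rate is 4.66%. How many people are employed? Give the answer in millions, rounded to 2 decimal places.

Labor force = U / u = 7.74 / 0.0466 ≈ 166.09 million.
Employed = labor force − unemployed = 166.09 − 7.74 = 158.35 million.

About 158.35 million are employed.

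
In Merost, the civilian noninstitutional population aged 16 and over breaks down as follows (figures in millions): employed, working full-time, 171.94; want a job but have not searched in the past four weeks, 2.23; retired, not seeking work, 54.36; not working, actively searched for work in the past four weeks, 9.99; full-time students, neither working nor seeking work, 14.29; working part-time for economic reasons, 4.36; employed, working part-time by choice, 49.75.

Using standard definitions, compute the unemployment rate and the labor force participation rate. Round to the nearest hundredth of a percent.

Unemployment rate ≈ 4.23%; labor force participation rate ≈ 76.91%.

Employed = 171.94 + 4.36 + 49.75 = 226.05 million (anyone who worked, including part-time for economic reasons, counts as employed).
Unemployed = 9.99 million.
Labor force = 226.05 + 9.99 = 236.04 million.
Not in labor force = 2.23 + 54.36 + 14.29 = 70.88 million (those not working and not actively searching are outside the labor force — including those who want a job but have given up searching).
Civilian working-age population = 236.04 + 70.88 = 306.92 million.
Unemployment rate = 9.99 / 236.04 = 4.23%.
Labor force participation rate = 236.04 / 306.92 = 76.91%.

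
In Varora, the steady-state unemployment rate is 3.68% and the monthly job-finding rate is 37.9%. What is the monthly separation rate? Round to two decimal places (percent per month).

From u* = s/(s+f): s = u·f/(1−u).
s = 0.0368 × 37.9 / (1 − 0.0368) = 1.3947 / 0.9632 ≈ 1.45% per month.

Separation rate ≈ 1.45% per month.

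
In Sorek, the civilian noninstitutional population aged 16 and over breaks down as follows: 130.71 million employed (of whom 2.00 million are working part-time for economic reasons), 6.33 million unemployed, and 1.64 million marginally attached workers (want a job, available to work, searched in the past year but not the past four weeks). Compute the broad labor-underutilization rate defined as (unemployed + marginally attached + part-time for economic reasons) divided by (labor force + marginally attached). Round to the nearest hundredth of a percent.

Labor force = 130.71 + 6.33 = 137.04 million.
Numerator = 6.33 + 1.64 + 2.00 = 9.97 million.
Denominator = 137.04 + 1.64 = 138.68 million.
Broad rate = 9.97 / 138.68 = 7.19%.

Broad underutilization rate ≈ 7.19%.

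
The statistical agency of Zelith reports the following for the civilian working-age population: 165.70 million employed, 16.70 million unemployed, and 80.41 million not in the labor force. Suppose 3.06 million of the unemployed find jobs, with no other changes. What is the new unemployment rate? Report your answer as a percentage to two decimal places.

New unemployment rate ≈ 7.48%.

Initially, labor force = 165.70 + 16.70 = 182.40 million, so u = 16.70/182.40 = 9.16%.
After the change, unemployed falls and employed rises by 3.06; labor force unchanged → E = 168.76, U = 13.64, labor force = 182.40 million.
New unemployment rate = 13.64 / 182.40 = 7.48%.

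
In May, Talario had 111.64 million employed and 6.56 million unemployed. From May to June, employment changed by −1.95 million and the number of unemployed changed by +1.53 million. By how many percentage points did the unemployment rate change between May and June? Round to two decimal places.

May: labor force = 111.64 + 6.56 = 118.20; u = 6.56/118.20 = 5.55%.
June: labor force = 109.69 + 8.09 = 117.78; u = 8.09/117.78 = 6.87%.
Change = 6.87% − 5.55% = +1.32 pp.

The unemployment rate changed by +1.32 percentage points.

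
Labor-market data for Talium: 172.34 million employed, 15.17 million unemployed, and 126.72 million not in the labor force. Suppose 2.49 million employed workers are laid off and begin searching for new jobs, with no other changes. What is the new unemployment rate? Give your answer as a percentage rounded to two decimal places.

New unemployment rate ≈ 9.42%.

Initially, labor force = 172.34 + 15.17 = 187.51 million, so u = 15.17/187.51 = 8.09%.
After the change, employed falls and unemployed rises by 2.49; labor force unchanged → E = 169.85, U = 17.66, labor force = 187.51 million.
New unemployment rate = 17.66 / 187.51 = 9.42%.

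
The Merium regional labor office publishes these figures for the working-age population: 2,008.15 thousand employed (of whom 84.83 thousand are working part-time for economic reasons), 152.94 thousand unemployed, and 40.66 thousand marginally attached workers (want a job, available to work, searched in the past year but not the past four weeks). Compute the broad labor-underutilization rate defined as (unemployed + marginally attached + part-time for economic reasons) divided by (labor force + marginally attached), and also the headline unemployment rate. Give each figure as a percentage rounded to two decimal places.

Broad underutilization rate ≈ 12.65%; headline unemployment rate ≈ 7.08%.

Labor force = 2,008.15 + 152.94 = 2,161.09 thousand.
Numerator = 152.94 + 40.66 + 84.83 = 278.43 thousand.
Denominator = 2,161.09 + 40.66 = 2,201.75 thousand.
Broad rate = 278.43 / 2,201.75 = 12.65%.
Headline unemployment rate = 152.94 / 2,161.09 = 7.08%.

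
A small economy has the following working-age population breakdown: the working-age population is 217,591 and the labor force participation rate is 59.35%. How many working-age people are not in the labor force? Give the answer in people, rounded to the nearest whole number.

Share not in the labor force = 1 − 0.5935 = 0.4065.
Not in labor force = 0.4065 × 217,591 ≈ 88,451.

About 88,451 are not in the labor force.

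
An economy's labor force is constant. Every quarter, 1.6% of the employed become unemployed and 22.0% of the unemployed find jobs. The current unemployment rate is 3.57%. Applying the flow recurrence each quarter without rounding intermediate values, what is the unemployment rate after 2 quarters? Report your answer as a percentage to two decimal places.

With a fixed labor force, u_{t+1} = u_t + s·(1−u_t) − f·u_t = u_t·(1−s−f) + s.
Here 1−s−f = 0.764 and s = 0.016.
u_1 = 0.035700 × 0.764 + 0.016 = 0.043275.
u_2 = 0.043275 × 0.764 + 0.016 = 0.049062.

Unemployment rate after two quarters ≈ 4.91%.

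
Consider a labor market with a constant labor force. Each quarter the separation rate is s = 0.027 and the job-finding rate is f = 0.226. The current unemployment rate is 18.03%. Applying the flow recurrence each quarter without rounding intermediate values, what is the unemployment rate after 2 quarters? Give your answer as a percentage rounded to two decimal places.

With a fixed labor force, u_{t+1} = u_t + s·(1−u_t) − f·u_t = u_t·(1−s−f) + s.
Here 1−s−f = 0.747 and s = 0.027.
u_1 = 0.180300 × 0.747 + 0.027 = 0.161684.
u_2 = 0.161684 × 0.747 + 0.027 = 0.147778.

Unemployment rate after two quarters ≈ 14.78%.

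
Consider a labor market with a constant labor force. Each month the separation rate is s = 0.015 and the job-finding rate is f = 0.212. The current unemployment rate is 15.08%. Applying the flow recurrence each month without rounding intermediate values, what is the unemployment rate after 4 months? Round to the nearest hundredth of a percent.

With a fixed labor force, u_{t+1} = u_t + s·(1−u_t) − f·u_t = u_t·(1−s−f) + s.
Here 1−s−f = 0.773 and s = 0.015.
u_1 = 0.150800 × 0.773 + 0.015 = 0.131568.
u_2 = 0.131568 × 0.773 + 0.015 = 0.116702.
u_3 = 0.116702 × 0.773 + 0.015 = 0.105211.
u_4 = 0.105211 × 0.773 + 0.015 = 0.096328.

Unemployment rate after four months ≈ 9.63%.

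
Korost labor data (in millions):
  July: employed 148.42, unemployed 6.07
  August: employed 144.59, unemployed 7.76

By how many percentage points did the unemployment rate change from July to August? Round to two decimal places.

July: labor force = 148.42 + 6.07 = 154.49; u = 6.07/154.49 = 3.93%.
August: labor force = 144.59 + 7.76 = 152.35; u = 7.76/152.35 = 5.09%.
Change = 5.09% − 3.93% = +1.16 pp.

The unemployment rate changed by +1.16 percentage points.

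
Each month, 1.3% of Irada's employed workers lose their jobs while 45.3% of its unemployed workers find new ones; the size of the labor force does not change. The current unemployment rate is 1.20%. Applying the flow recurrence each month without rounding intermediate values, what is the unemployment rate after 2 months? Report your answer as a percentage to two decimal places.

Unemployment rate after two months ≈ 2.34%.

With a fixed labor force, u_{t+1} = u_t + s·(1−u_t) − f·u_t = u_t·(1−s−f) + s.
Here 1−s−f = 0.534 and s = 0.013.
u_1 = 0.012000 × 0.534 + 0.013 = 0.019408.
u_2 = 0.019408 × 0.534 + 0.013 = 0.023364.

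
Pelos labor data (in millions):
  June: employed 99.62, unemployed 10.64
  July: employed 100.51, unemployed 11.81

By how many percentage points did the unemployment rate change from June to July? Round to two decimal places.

June: labor force = 99.62 + 10.64 = 110.26; u = 10.64/110.26 = 9.65%.
July: labor force = 100.51 + 11.81 = 112.32; u = 11.81/112.32 = 10.51%.
Change = 10.51% − 9.65% = +0.86 pp.

The unemployment rate changed by +0.86 percentage points.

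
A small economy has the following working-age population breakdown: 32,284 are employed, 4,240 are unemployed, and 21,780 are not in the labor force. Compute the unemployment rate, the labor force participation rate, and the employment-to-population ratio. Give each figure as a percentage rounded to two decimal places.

Labor force = employed + unemployed = 32,284 + 4,240 = 36,524.
Working-age population = 36,524 + 21,780 = 58,304.
Unemployment rate = 4,240 / 36,524 = 11.61%.
Labor force participation rate = 36,524 / 58,304 = 62.64%.
Employment-population ratio = 32,284 / 58,304 = 55.37%.

Unemployment rate ≈ 11.61%; labor force participation rate ≈ 62.64%; employment-population ratio ≈ 55.37%.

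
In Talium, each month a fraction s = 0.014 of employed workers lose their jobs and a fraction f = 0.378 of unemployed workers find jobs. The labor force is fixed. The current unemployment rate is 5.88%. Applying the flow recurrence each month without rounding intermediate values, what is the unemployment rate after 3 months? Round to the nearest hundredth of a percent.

Unemployment rate after three months ≈ 4.09%.

With a fixed labor force, u_{t+1} = u_t + s·(1−u_t) − f·u_t = u_t·(1−s−f) + s.
Here 1−s−f = 0.608 and s = 0.014.
u_1 = 0.058800 × 0.608 + 0.014 = 0.049750.
u_2 = 0.049750 × 0.608 + 0.014 = 0.044248.
u_3 = 0.044248 × 0.608 + 0.014 = 0.040903.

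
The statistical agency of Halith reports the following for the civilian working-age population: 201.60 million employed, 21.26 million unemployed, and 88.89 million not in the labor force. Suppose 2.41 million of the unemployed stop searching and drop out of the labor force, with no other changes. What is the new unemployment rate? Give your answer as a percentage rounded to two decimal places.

New unemployment rate ≈ 8.55%.

Initially, labor force = 201.60 + 21.26 = 222.86 million, so u = 21.26/222.86 = 9.54%.
After the change, unemployed and labor force both fall by 2.41 → E = 201.60, U = 18.85, labor force = 220.45 million.
New unemployment rate = 18.85 / 220.45 = 8.55%.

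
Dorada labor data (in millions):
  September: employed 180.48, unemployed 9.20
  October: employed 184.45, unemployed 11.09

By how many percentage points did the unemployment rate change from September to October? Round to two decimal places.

September: labor force = 180.48 + 9.20 = 189.68; u = 9.20/189.68 = 4.85%.
October: labor force = 184.45 + 11.09 = 195.54; u = 11.09/195.54 = 5.67%.
Change = 5.67% − 4.85% = +0.82 pp.

The unemployment rate changed by +0.82 percentage points.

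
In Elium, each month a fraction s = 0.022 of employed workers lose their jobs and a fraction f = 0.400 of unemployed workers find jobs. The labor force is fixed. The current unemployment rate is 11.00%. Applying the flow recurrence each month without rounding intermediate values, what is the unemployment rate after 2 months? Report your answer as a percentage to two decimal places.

With a fixed labor force, u_{t+1} = u_t + s·(1−u_t) − f·u_t = u_t·(1−s−f) + s.
Here 1−s−f = 0.578 and s = 0.022.
u_1 = 0.110000 × 0.578 + 0.022 = 0.085580.
u_2 = 0.085580 × 0.578 + 0.022 = 0.071465.

Unemployment rate after two months ≈ 7.15%.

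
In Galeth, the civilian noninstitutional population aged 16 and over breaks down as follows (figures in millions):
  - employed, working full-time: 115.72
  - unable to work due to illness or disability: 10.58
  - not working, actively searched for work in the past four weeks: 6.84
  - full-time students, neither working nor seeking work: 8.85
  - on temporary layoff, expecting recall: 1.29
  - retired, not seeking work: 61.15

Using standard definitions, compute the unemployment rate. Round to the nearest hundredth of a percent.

Employed = 115.72 million.
Unemployed = 6.84 + 1.29 = 8.13 million (jobless and actively searching, or on temporary layoff).
Labor force = 115.72 + 8.13 = 123.85 million.
Unemployment rate = 8.13 / 123.85 = 6.56%.

Unemployment rate ≈ 6.56%.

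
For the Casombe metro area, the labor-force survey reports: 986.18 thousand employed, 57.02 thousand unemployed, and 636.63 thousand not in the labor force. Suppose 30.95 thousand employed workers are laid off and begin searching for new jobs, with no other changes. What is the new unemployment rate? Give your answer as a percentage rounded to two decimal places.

New unemployment rate ≈ 8.43%.

Initially, labor force = 986.18 + 57.02 = 1,043.20 thousand, so u = 57.02/1,043.20 = 5.47%.
After the change, employed falls and unemployed rises by 30.95; labor force unchanged → E = 955.23, U = 87.97, labor force = 1,043.20 thousand.
New unemployment rate = 87.97 / 1,043.20 = 8.43%.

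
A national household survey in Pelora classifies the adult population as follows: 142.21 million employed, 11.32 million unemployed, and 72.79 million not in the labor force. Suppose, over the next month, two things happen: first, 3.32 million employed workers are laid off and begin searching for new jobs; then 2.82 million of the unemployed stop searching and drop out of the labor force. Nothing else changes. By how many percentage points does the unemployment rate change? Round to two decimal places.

Initially, labor force = 142.21 + 11.32 = 153.53 million, so u = 11.32/153.53 = 7.37%.
After the first change, employed falls and unemployed rises by 3.32; labor force unchanged → E = 138.89, U = 14.64, labor force = 153.53 million.
After the second change, unemployed and labor force both fall by 2.82 → E = 138.89, U = 11.82, labor force = 150.71 million.
New unemployment rate = 11.82 / 150.71 = 7.84%.
Change = 7.84% − 7.37% = +0.47 percentage points.

The unemployment rate changes by +0.47 percentage points.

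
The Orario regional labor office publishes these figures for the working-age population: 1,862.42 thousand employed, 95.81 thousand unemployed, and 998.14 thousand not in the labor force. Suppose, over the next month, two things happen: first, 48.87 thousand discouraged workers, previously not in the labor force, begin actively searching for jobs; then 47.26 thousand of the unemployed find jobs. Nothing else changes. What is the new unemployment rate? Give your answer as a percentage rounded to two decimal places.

Initially, labor force = 1,862.42 + 95.81 = 1,958.23 thousand, so u = 95.81/1,958.23 = 4.89%.
After the first change, unemployed and labor force both rise by 48.87 → E = 1,862.42, U = 144.68, labor force = 2,007.10 thousand.
After the second change, unemployed falls and employed rises by 47.26; labor force unchanged → E = 1,909.68, U = 97.42, labor force = 2,007.10 thousand.
New unemployment rate = 97.42 / 2,007.10 = 4.85%.

New unemployment rate ≈ 4.85%.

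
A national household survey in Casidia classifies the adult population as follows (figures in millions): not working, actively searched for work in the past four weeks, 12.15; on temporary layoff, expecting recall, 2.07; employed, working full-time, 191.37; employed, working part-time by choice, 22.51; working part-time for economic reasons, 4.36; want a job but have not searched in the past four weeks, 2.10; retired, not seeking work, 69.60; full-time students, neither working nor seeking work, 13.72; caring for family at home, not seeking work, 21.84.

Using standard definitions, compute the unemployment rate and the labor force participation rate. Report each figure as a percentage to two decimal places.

Unemployment rate ≈ 6.12%; labor force participation rate ≈ 68.43%.

Employed = 191.37 + 22.51 + 4.36 = 218.24 million (anyone who worked, including part-time for economic reasons, counts as employed).
Unemployed = 12.15 + 2.07 = 14.22 million (jobless and actively searching, or on temporary layoff).
Labor force = 218.24 + 14.22 = 232.46 million.
Not in labor force = 2.10 + 69.60 + 13.72 + 21.84 = 107.26 million (those not working and not actively searching are outside the labor force — including those who want a job but have given up searching).
Civilian working-age population = 232.46 + 107.26 = 339.72 million.
Unemployment rate = 14.22 / 232.46 = 6.12%.
Labor force participation rate = 232.46 / 339.72 = 68.43%.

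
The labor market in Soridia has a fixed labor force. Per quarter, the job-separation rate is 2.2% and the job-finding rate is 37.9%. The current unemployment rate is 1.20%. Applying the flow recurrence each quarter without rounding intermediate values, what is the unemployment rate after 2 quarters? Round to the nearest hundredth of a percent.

With a fixed labor force, u_{t+1} = u_t + s·(1−u_t) − f·u_t = u_t·(1−s−f) + s.
Here 1−s−f = 0.599 and s = 0.022.
u_1 = 0.012000 × 0.599 + 0.022 = 0.029188.
u_2 = 0.029188 × 0.599 + 0.022 = 0.039484.

Unemployment rate after two quarters ≈ 3.95%.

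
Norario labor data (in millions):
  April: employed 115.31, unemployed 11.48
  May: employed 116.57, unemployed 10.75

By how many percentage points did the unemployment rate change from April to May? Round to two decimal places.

The unemployment rate changed by −0.61 percentage points.

April: labor force = 115.31 + 11.48 = 126.79; u = 11.48/126.79 = 9.05%.
May: labor force = 116.57 + 10.75 = 127.32; u = 10.75/127.32 = 8.44%.
Change = 8.44% − 9.05% = −0.61 pp.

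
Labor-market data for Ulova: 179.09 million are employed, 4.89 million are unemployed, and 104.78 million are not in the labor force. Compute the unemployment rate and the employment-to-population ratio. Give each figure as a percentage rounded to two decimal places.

Labor force = employed + unemployed = 179.09 + 4.89 = 183.98 million.
Working-age population = 183.98 + 104.78 = 288.76 million.
Unemployment rate = 4.89 / 183.98 = 2.66%.
Employment-population ratio = 179.09 / 288.76 = 62.02%.

Unemployment rate ≈ 2.66%; employment-population ratio ≈ 62.02%.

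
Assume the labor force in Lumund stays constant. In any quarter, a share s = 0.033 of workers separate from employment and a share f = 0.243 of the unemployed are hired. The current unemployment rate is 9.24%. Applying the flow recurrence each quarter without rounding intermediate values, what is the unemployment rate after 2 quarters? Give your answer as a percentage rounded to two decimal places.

With a fixed labor force, u_{t+1} = u_t + s·(1−u_t) − f·u_t = u_t·(1−s−f) + s.
Here 1−s−f = 0.724 and s = 0.033.
u_1 = 0.092400 × 0.724 + 0.033 = 0.099898.
u_2 = 0.099898 × 0.724 + 0.033 = 0.105326.

Unemployment rate after two quarters ≈ 10.53%.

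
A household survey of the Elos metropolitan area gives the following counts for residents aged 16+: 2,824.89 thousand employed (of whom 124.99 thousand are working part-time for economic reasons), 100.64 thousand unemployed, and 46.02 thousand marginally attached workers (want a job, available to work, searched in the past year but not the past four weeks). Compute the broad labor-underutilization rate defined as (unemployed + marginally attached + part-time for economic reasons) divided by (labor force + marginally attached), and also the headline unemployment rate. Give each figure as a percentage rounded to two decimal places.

Labor force = 2,824.89 + 100.64 = 2,925.53 thousand.
Numerator = 100.64 + 46.02 + 124.99 = 271.65 thousand.
Denominator = 2,925.53 + 46.02 = 2,971.55 thousand.
Broad rate = 271.65 / 2,971.55 = 9.14%.
Headline unemployment rate = 100.64 / 2,925.53 = 3.44%.

Broad underutilization rate ≈ 9.14%; headline unemployment rate ≈ 3.44%.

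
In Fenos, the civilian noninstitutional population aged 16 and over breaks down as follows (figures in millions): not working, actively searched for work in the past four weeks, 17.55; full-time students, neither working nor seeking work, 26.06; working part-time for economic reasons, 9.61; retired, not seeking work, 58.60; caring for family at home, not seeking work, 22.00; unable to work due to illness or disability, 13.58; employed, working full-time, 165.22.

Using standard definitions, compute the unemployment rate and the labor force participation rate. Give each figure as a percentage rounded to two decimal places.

Employed = 9.61 + 165.22 = 174.83 million (anyone who worked, including part-time for economic reasons, counts as employed).
Unemployed = 17.55 million.
Labor force = 174.83 + 17.55 = 192.38 million.
Not in labor force = 26.06 + 58.60 + 22.00 + 13.58 = 120.24 million (those not working and not actively searching are outside the labor force).
Civilian working-age population = 192.38 + 120.24 = 312.62 million.
Unemployment rate = 17.55 / 192.38 = 9.12%.
Labor force participation rate = 192.38 / 312.62 = 61.54%.

Unemployment rate ≈ 9.12%; labor force participation rate ≈ 61.54%.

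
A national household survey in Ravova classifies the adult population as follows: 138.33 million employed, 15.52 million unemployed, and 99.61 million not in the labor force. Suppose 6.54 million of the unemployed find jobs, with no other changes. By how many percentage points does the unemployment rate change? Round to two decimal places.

Initially, labor force = 138.33 + 15.52 = 153.85 million, so u = 15.52/153.85 = 10.09%.
After the change, unemployed falls and employed rises by 6.54; labor force unchanged → E = 144.87, U = 8.98, labor force = 153.85 million.
New unemployment rate = 8.98 / 153.85 = 5.84%.
Change = 5.84% − 10.09% = −4.25 percentage points.

The unemployment rate changes by −4.25 percentage points.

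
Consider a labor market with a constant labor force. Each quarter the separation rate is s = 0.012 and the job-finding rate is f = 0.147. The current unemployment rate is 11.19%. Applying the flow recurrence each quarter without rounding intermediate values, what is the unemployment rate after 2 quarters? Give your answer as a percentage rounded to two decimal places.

Unemployment rate after two quarters ≈ 10.12%.

With a fixed labor force, u_{t+1} = u_t + s·(1−u_t) − f·u_t = u_t·(1−s−f) + s.
Here 1−s−f = 0.841 and s = 0.012.
u_1 = 0.111900 × 0.841 + 0.012 = 0.106108.
u_2 = 0.106108 × 0.841 + 0.012 = 0.101237.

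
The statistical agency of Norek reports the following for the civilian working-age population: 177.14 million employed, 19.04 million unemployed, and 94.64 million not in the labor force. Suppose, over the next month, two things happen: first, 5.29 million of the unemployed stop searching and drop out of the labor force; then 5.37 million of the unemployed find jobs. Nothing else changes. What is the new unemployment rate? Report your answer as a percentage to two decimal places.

Initially, labor force = 177.14 + 19.04 = 196.18 million, so u = 19.04/196.18 = 9.71%.
After the first change, unemployed and labor force both fall by 5.29 → E = 177.14, U = 13.75, labor force = 190.89 million.
After the second change, unemployed falls and employed rises by 5.37; labor force unchanged → E = 182.51, U = 8.38, labor force = 190.89 million.
New unemployment rate = 8.38 / 190.89 = 4.39%.

New unemployment rate ≈ 4.39%.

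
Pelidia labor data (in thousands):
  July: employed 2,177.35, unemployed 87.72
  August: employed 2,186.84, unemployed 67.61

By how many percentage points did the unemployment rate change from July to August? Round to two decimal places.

The unemployment rate changed by −0.87 percentage points.

July: labor force = 2,177.35 + 87.72 = 2,265.07; u = 87.72/2,265.07 = 3.87%.
August: labor force = 2,186.84 + 67.61 = 2,254.45; u = 67.61/2,254.45 = 3.00%.
Change = 3.00% − 3.87% = −0.87 pp.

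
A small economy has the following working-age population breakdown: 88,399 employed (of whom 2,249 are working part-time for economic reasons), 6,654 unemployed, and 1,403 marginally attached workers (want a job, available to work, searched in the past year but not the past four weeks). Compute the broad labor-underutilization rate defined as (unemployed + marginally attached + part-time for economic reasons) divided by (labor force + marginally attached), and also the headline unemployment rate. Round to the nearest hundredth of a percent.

Broad underutilization rate ≈ 10.68%; headline unemployment rate ≈ 7.00%.

Labor force = 88,399 + 6,654 = 95,053.
Numerator = 6,654 + 1,403 + 2,249 = 10,306.
Denominator = 95,053 + 1,403 = 96,456.
Broad rate = 10,306 / 96,456 = 10.68%.
Headline unemployment rate = 6,654 / 95,053 = 7.00%.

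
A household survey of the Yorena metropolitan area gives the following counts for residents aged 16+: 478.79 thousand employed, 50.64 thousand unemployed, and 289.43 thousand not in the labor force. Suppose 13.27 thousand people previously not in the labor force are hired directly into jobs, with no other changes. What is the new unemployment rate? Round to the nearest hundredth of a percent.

New unemployment rate ≈ 9.33%.

Initially, labor force = 478.79 + 50.64 = 529.43 thousand, so u = 50.64/529.43 = 9.57%.
After the change, employed and labor force both rise by 13.27; unemployed unchanged → E = 492.06, U = 50.64, labor force = 542.70 thousand.
New unemployment rate = 50.64 / 542.70 = 9.33%.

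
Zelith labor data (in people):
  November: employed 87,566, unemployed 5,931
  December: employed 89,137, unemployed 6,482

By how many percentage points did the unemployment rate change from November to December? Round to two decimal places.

The unemployment rate changed by +0.44 percentage points.

November: labor force = 87,566 + 5,931 = 93,497; u = 5,931/93,497 = 6.34%.
December: labor force = 89,137 + 6,482 = 95,619; u = 6,482/95,619 = 6.78%.
Change = 6.78% − 6.34% = +0.44 pp.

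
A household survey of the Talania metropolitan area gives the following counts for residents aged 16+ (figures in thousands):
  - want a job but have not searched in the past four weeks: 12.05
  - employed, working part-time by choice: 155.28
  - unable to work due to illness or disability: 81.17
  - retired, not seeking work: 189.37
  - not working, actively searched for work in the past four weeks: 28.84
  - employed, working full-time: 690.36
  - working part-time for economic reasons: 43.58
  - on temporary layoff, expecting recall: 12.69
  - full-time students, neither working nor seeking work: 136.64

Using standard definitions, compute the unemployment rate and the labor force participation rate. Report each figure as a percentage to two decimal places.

Unemployment rate ≈ 4.46%; labor force participation rate ≈ 68.95%.

Employed = 155.28 + 690.36 + 43.58 = 889.22 thousand (anyone who worked, including part-time for economic reasons, counts as employed).
Unemployed = 28.84 + 12.69 = 41.53 thousand (jobless and actively searching, or on temporary layoff).
Labor force = 889.22 + 41.53 = 930.75 thousand.
Not in labor force = 12.05 + 81.17 + 189.37 + 136.64 = 419.23 thousand (those not working and not actively searching are outside the labor force — including those who want a job but have given up searching).
Civilian working-age population = 930.75 + 419.23 = 1,349.98 thousand.
Unemployment rate = 41.53 / 930.75 = 4.46%.
Labor force participation rate = 930.75 / 1,349.98 = 68.95%.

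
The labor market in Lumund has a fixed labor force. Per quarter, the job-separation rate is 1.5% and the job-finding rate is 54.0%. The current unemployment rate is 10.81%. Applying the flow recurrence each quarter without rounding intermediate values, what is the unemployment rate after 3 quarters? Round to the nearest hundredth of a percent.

With a fixed labor force, u_{t+1} = u_t + s·(1−u_t) − f·u_t = u_t·(1−s−f) + s.
Here 1−s−f = 0.445 and s = 0.015.
u_1 = 0.108100 × 0.445 + 0.015 = 0.063105.
u_2 = 0.063105 × 0.445 + 0.015 = 0.043082.
u_3 = 0.043082 × 0.445 + 0.015 = 0.034171.

Unemployment rate after three quarters ≈ 3.42%.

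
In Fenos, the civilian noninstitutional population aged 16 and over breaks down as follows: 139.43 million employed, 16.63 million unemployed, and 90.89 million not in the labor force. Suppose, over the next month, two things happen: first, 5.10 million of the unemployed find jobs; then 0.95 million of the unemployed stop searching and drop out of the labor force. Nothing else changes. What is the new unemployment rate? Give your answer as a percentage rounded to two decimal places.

New unemployment rate ≈ 6.82%.

Initially, labor force = 139.43 + 16.63 = 156.06 million, so u = 16.63/156.06 = 10.66%.
After the first change, unemployed falls and employed rises by 5.10; labor force unchanged → E = 144.53, U = 11.53, labor force = 156.06 million.
After the second change, unemployed and labor force both fall by 0.95 → E = 144.53, U = 10.58, labor force = 155.11 million.
New unemployment rate = 10.58 / 155.11 = 6.82%.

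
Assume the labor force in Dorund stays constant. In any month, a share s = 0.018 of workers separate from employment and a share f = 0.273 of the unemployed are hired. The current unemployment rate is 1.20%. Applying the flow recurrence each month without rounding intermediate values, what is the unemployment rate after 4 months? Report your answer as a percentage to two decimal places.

Unemployment rate after four months ≈ 4.93%.

With a fixed labor force, u_{t+1} = u_t + s·(1−u_t) − f·u_t = u_t·(1−s−f) + s.
Here 1−s−f = 0.709 and s = 0.018.
u_1 = 0.012000 × 0.709 + 0.018 = 0.026508.
u_2 = 0.026508 × 0.709 + 0.018 = 0.036794.
u_3 = 0.036794 × 0.709 + 0.018 = 0.044087.
u_4 = 0.044087 × 0.709 + 0.018 = 0.049258.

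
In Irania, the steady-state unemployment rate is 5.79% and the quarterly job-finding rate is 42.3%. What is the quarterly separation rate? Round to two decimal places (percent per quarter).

Separation rate ≈ 2.60% per quarter.

From u* = s/(s+f): s = u·f/(1−u).
s = 0.0579 × 42.3 / (1 − 0.0579) = 2.4492 / 0.9421 ≈ 2.60% per quarter.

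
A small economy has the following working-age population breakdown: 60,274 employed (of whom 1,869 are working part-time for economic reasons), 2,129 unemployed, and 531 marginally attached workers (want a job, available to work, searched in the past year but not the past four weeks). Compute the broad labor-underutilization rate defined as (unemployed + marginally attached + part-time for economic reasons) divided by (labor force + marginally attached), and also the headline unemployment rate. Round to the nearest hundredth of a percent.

Broad underutilization rate ≈ 7.20%; headline unemployment rate ≈ 3.41%.

Labor force = 60,274 + 2,129 = 62,403.
Numerator = 2,129 + 531 + 1,869 = 4,529.
Denominator = 62,403 + 531 = 62,934.
Broad rate = 4,529 / 62,934 = 7.20%.
Headline unemployment rate = 2,129 / 62,403 = 3.41%.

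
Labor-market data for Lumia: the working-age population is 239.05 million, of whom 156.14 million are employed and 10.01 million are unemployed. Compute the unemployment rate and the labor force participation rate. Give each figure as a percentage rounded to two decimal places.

Unemployment rate ≈ 6.02%; labor force participation rate ≈ 69.50%.

Labor force = employed + unemployed = 156.14 + 10.01 = 166.15 million.
Unemployment rate = 10.01 / 166.15 = 6.02%.
Labor force participation rate = 166.15 / 239.05 = 69.50%.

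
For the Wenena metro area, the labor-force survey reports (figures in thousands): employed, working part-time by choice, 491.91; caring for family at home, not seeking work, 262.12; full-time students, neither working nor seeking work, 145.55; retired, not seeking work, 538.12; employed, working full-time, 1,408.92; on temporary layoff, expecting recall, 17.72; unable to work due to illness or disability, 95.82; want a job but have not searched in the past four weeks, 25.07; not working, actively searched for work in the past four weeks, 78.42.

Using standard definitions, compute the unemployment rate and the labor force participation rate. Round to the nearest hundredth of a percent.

Employed = 491.91 + 1,408.92 = 1,900.83 thousand.
Unemployed = 17.72 + 78.42 = 96.14 thousand (jobless and actively searching, or on temporary layoff).
Labor force = 1,900.83 + 96.14 = 1,996.97 thousand.
Not in labor force = 262.12 + 145.55 + 538.12 + 95.82 + 25.07 = 1,066.68 thousand (those not working and not actively searching are outside the labor force — including those who want a job but have given up searching).
Civilian working-age population = 1,996.97 + 1,066.68 = 3,063.65 thousand.
Unemployment rate = 96.14 / 1,996.97 = 4.81%.
Labor force participation rate = 1,996.97 / 3,063.65 = 65.18%.

Unemployment rate ≈ 4.81%; labor force participation rate ≈ 65.18%.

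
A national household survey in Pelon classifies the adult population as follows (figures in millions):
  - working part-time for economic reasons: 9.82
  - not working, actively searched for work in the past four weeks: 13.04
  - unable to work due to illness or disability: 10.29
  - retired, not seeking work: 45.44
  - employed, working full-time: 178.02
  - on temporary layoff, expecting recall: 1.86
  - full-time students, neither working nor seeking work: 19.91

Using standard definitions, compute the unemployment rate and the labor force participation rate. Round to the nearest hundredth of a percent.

Employed = 9.82 + 178.02 = 187.84 million (anyone who worked, including part-time for economic reasons, counts as employed).
Unemployed = 13.04 + 1.86 = 14.90 million (jobless and actively searching, or on temporary layoff).
Labor force = 187.84 + 14.90 = 202.74 million.
Not in labor force = 10.29 + 45.44 + 19.91 = 75.64 million (those not working and not actively searching are outside the labor force).
Civilian working-age population = 202.74 + 75.64 = 278.38 million.
Unemployment rate = 14.90 / 202.74 = 7.35%.
Labor force participation rate = 202.74 / 278.38 = 72.83%.

Unemployment rate ≈ 7.35%; labor force participation rate ≈ 72.83%.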